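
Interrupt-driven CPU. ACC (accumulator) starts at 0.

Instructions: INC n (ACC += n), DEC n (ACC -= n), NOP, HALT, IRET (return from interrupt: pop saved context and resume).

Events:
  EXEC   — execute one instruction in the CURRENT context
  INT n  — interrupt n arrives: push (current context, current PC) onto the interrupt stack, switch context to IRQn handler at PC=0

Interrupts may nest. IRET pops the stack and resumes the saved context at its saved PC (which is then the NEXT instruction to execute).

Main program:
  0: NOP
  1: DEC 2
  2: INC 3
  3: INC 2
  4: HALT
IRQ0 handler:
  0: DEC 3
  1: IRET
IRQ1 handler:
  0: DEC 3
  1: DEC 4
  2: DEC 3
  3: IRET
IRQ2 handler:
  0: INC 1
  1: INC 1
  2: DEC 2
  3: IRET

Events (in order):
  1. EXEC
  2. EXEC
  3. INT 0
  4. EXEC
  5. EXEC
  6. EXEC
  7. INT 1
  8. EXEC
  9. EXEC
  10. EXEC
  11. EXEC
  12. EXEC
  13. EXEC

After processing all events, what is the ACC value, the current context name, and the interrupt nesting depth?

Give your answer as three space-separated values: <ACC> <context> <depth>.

Answer: -10 MAIN 0

Derivation:
Event 1 (EXEC): [MAIN] PC=0: NOP
Event 2 (EXEC): [MAIN] PC=1: DEC 2 -> ACC=-2
Event 3 (INT 0): INT 0 arrives: push (MAIN, PC=2), enter IRQ0 at PC=0 (depth now 1)
Event 4 (EXEC): [IRQ0] PC=0: DEC 3 -> ACC=-5
Event 5 (EXEC): [IRQ0] PC=1: IRET -> resume MAIN at PC=2 (depth now 0)
Event 6 (EXEC): [MAIN] PC=2: INC 3 -> ACC=-2
Event 7 (INT 1): INT 1 arrives: push (MAIN, PC=3), enter IRQ1 at PC=0 (depth now 1)
Event 8 (EXEC): [IRQ1] PC=0: DEC 3 -> ACC=-5
Event 9 (EXEC): [IRQ1] PC=1: DEC 4 -> ACC=-9
Event 10 (EXEC): [IRQ1] PC=2: DEC 3 -> ACC=-12
Event 11 (EXEC): [IRQ1] PC=3: IRET -> resume MAIN at PC=3 (depth now 0)
Event 12 (EXEC): [MAIN] PC=3: INC 2 -> ACC=-10
Event 13 (EXEC): [MAIN] PC=4: HALT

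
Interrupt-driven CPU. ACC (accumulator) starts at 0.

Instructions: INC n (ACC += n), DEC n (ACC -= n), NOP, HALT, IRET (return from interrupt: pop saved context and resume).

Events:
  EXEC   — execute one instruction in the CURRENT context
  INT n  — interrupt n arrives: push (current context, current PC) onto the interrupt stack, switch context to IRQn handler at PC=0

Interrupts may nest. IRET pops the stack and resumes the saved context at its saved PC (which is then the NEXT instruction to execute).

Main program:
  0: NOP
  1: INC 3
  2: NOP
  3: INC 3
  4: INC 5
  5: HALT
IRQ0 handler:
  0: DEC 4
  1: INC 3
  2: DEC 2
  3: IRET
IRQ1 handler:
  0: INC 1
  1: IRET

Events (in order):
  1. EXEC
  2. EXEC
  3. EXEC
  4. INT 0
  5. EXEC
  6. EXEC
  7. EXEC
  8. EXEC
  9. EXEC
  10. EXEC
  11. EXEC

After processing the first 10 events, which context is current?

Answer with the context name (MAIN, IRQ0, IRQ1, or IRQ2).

Answer: MAIN

Derivation:
Event 1 (EXEC): [MAIN] PC=0: NOP
Event 2 (EXEC): [MAIN] PC=1: INC 3 -> ACC=3
Event 3 (EXEC): [MAIN] PC=2: NOP
Event 4 (INT 0): INT 0 arrives: push (MAIN, PC=3), enter IRQ0 at PC=0 (depth now 1)
Event 5 (EXEC): [IRQ0] PC=0: DEC 4 -> ACC=-1
Event 6 (EXEC): [IRQ0] PC=1: INC 3 -> ACC=2
Event 7 (EXEC): [IRQ0] PC=2: DEC 2 -> ACC=0
Event 8 (EXEC): [IRQ0] PC=3: IRET -> resume MAIN at PC=3 (depth now 0)
Event 9 (EXEC): [MAIN] PC=3: INC 3 -> ACC=3
Event 10 (EXEC): [MAIN] PC=4: INC 5 -> ACC=8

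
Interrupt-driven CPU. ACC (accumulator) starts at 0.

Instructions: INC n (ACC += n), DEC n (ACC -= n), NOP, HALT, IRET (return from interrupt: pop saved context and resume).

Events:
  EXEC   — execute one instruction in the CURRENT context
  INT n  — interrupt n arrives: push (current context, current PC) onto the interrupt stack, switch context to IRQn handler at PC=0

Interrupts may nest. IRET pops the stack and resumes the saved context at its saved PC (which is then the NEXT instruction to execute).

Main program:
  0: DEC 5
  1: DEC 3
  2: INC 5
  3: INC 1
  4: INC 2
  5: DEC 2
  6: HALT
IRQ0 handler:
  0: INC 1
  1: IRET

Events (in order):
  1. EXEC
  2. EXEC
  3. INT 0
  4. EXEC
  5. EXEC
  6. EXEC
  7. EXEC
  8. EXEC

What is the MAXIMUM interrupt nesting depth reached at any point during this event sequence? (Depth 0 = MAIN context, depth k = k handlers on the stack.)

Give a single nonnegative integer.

Answer: 1

Derivation:
Event 1 (EXEC): [MAIN] PC=0: DEC 5 -> ACC=-5 [depth=0]
Event 2 (EXEC): [MAIN] PC=1: DEC 3 -> ACC=-8 [depth=0]
Event 3 (INT 0): INT 0 arrives: push (MAIN, PC=2), enter IRQ0 at PC=0 (depth now 1) [depth=1]
Event 4 (EXEC): [IRQ0] PC=0: INC 1 -> ACC=-7 [depth=1]
Event 5 (EXEC): [IRQ0] PC=1: IRET -> resume MAIN at PC=2 (depth now 0) [depth=0]
Event 6 (EXEC): [MAIN] PC=2: INC 5 -> ACC=-2 [depth=0]
Event 7 (EXEC): [MAIN] PC=3: INC 1 -> ACC=-1 [depth=0]
Event 8 (EXEC): [MAIN] PC=4: INC 2 -> ACC=1 [depth=0]
Max depth observed: 1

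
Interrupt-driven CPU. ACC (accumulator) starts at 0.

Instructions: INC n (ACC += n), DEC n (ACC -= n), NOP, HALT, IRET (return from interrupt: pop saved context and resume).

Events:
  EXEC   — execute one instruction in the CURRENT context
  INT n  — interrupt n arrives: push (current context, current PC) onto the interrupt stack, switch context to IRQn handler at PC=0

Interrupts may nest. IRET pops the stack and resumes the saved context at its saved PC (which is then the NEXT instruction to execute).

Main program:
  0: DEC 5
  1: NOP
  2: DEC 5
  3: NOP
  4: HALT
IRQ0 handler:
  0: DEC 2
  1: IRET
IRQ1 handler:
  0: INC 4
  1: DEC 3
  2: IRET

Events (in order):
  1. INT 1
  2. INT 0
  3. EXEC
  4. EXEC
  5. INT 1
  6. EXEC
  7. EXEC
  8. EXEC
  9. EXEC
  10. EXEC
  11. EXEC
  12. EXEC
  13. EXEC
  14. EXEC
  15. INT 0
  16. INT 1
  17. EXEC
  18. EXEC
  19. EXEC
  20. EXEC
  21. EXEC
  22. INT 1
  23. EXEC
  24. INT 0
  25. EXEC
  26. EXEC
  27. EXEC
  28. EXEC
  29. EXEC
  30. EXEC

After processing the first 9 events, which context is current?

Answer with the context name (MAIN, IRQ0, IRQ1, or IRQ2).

Answer: IRQ1

Derivation:
Event 1 (INT 1): INT 1 arrives: push (MAIN, PC=0), enter IRQ1 at PC=0 (depth now 1)
Event 2 (INT 0): INT 0 arrives: push (IRQ1, PC=0), enter IRQ0 at PC=0 (depth now 2)
Event 3 (EXEC): [IRQ0] PC=0: DEC 2 -> ACC=-2
Event 4 (EXEC): [IRQ0] PC=1: IRET -> resume IRQ1 at PC=0 (depth now 1)
Event 5 (INT 1): INT 1 arrives: push (IRQ1, PC=0), enter IRQ1 at PC=0 (depth now 2)
Event 6 (EXEC): [IRQ1] PC=0: INC 4 -> ACC=2
Event 7 (EXEC): [IRQ1] PC=1: DEC 3 -> ACC=-1
Event 8 (EXEC): [IRQ1] PC=2: IRET -> resume IRQ1 at PC=0 (depth now 1)
Event 9 (EXEC): [IRQ1] PC=0: INC 4 -> ACC=3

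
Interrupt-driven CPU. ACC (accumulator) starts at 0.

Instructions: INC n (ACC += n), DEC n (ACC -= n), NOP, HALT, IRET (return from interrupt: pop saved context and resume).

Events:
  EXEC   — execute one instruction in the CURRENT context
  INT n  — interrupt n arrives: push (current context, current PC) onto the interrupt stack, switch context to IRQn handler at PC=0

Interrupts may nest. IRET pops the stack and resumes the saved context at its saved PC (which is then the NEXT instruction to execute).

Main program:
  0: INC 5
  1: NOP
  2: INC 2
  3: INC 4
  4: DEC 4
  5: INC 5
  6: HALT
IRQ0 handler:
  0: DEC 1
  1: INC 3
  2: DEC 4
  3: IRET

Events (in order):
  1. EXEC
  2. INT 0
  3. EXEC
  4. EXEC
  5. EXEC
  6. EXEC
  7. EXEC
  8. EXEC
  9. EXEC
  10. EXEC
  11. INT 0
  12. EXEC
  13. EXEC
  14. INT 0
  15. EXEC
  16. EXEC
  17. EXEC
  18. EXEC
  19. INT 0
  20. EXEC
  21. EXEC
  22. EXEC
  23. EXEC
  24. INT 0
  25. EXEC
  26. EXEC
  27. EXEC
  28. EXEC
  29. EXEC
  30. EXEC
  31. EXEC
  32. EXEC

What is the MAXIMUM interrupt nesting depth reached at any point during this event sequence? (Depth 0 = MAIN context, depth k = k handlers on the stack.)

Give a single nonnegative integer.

Answer: 2

Derivation:
Event 1 (EXEC): [MAIN] PC=0: INC 5 -> ACC=5 [depth=0]
Event 2 (INT 0): INT 0 arrives: push (MAIN, PC=1), enter IRQ0 at PC=0 (depth now 1) [depth=1]
Event 3 (EXEC): [IRQ0] PC=0: DEC 1 -> ACC=4 [depth=1]
Event 4 (EXEC): [IRQ0] PC=1: INC 3 -> ACC=7 [depth=1]
Event 5 (EXEC): [IRQ0] PC=2: DEC 4 -> ACC=3 [depth=1]
Event 6 (EXEC): [IRQ0] PC=3: IRET -> resume MAIN at PC=1 (depth now 0) [depth=0]
Event 7 (EXEC): [MAIN] PC=1: NOP [depth=0]
Event 8 (EXEC): [MAIN] PC=2: INC 2 -> ACC=5 [depth=0]
Event 9 (EXEC): [MAIN] PC=3: INC 4 -> ACC=9 [depth=0]
Event 10 (EXEC): [MAIN] PC=4: DEC 4 -> ACC=5 [depth=0]
Event 11 (INT 0): INT 0 arrives: push (MAIN, PC=5), enter IRQ0 at PC=0 (depth now 1) [depth=1]
Event 12 (EXEC): [IRQ0] PC=0: DEC 1 -> ACC=4 [depth=1]
Event 13 (EXEC): [IRQ0] PC=1: INC 3 -> ACC=7 [depth=1]
Event 14 (INT 0): INT 0 arrives: push (IRQ0, PC=2), enter IRQ0 at PC=0 (depth now 2) [depth=2]
Event 15 (EXEC): [IRQ0] PC=0: DEC 1 -> ACC=6 [depth=2]
Event 16 (EXEC): [IRQ0] PC=1: INC 3 -> ACC=9 [depth=2]
Event 17 (EXEC): [IRQ0] PC=2: DEC 4 -> ACC=5 [depth=2]
Event 18 (EXEC): [IRQ0] PC=3: IRET -> resume IRQ0 at PC=2 (depth now 1) [depth=1]
Event 19 (INT 0): INT 0 arrives: push (IRQ0, PC=2), enter IRQ0 at PC=0 (depth now 2) [depth=2]
Event 20 (EXEC): [IRQ0] PC=0: DEC 1 -> ACC=4 [depth=2]
Event 21 (EXEC): [IRQ0] PC=1: INC 3 -> ACC=7 [depth=2]
Event 22 (EXEC): [IRQ0] PC=2: DEC 4 -> ACC=3 [depth=2]
Event 23 (EXEC): [IRQ0] PC=3: IRET -> resume IRQ0 at PC=2 (depth now 1) [depth=1]
Event 24 (INT 0): INT 0 arrives: push (IRQ0, PC=2), enter IRQ0 at PC=0 (depth now 2) [depth=2]
Event 25 (EXEC): [IRQ0] PC=0: DEC 1 -> ACC=2 [depth=2]
Event 26 (EXEC): [IRQ0] PC=1: INC 3 -> ACC=5 [depth=2]
Event 27 (EXEC): [IRQ0] PC=2: DEC 4 -> ACC=1 [depth=2]
Event 28 (EXEC): [IRQ0] PC=3: IRET -> resume IRQ0 at PC=2 (depth now 1) [depth=1]
Event 29 (EXEC): [IRQ0] PC=2: DEC 4 -> ACC=-3 [depth=1]
Event 30 (EXEC): [IRQ0] PC=3: IRET -> resume MAIN at PC=5 (depth now 0) [depth=0]
Event 31 (EXEC): [MAIN] PC=5: INC 5 -> ACC=2 [depth=0]
Event 32 (EXEC): [MAIN] PC=6: HALT [depth=0]
Max depth observed: 2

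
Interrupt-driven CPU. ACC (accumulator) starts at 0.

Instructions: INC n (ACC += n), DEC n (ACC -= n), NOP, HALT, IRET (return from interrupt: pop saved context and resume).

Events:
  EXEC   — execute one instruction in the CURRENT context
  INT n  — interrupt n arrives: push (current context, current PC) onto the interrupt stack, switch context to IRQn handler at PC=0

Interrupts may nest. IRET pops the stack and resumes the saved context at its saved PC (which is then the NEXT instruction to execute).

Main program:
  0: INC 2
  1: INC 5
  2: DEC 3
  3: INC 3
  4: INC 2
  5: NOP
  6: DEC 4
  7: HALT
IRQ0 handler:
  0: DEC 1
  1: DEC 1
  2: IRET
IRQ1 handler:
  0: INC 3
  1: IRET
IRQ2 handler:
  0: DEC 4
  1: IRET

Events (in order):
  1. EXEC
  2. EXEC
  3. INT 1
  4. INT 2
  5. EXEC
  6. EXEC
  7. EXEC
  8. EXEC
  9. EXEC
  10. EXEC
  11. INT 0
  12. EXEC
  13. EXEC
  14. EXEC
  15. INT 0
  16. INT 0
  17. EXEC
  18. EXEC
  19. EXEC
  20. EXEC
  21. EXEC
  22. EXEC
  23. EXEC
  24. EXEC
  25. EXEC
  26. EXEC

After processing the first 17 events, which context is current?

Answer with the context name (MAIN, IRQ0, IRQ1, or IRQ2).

Event 1 (EXEC): [MAIN] PC=0: INC 2 -> ACC=2
Event 2 (EXEC): [MAIN] PC=1: INC 5 -> ACC=7
Event 3 (INT 1): INT 1 arrives: push (MAIN, PC=2), enter IRQ1 at PC=0 (depth now 1)
Event 4 (INT 2): INT 2 arrives: push (IRQ1, PC=0), enter IRQ2 at PC=0 (depth now 2)
Event 5 (EXEC): [IRQ2] PC=0: DEC 4 -> ACC=3
Event 6 (EXEC): [IRQ2] PC=1: IRET -> resume IRQ1 at PC=0 (depth now 1)
Event 7 (EXEC): [IRQ1] PC=0: INC 3 -> ACC=6
Event 8 (EXEC): [IRQ1] PC=1: IRET -> resume MAIN at PC=2 (depth now 0)
Event 9 (EXEC): [MAIN] PC=2: DEC 3 -> ACC=3
Event 10 (EXEC): [MAIN] PC=3: INC 3 -> ACC=6
Event 11 (INT 0): INT 0 arrives: push (MAIN, PC=4), enter IRQ0 at PC=0 (depth now 1)
Event 12 (EXEC): [IRQ0] PC=0: DEC 1 -> ACC=5
Event 13 (EXEC): [IRQ0] PC=1: DEC 1 -> ACC=4
Event 14 (EXEC): [IRQ0] PC=2: IRET -> resume MAIN at PC=4 (depth now 0)
Event 15 (INT 0): INT 0 arrives: push (MAIN, PC=4), enter IRQ0 at PC=0 (depth now 1)
Event 16 (INT 0): INT 0 arrives: push (IRQ0, PC=0), enter IRQ0 at PC=0 (depth now 2)
Event 17 (EXEC): [IRQ0] PC=0: DEC 1 -> ACC=3

Answer: IRQ0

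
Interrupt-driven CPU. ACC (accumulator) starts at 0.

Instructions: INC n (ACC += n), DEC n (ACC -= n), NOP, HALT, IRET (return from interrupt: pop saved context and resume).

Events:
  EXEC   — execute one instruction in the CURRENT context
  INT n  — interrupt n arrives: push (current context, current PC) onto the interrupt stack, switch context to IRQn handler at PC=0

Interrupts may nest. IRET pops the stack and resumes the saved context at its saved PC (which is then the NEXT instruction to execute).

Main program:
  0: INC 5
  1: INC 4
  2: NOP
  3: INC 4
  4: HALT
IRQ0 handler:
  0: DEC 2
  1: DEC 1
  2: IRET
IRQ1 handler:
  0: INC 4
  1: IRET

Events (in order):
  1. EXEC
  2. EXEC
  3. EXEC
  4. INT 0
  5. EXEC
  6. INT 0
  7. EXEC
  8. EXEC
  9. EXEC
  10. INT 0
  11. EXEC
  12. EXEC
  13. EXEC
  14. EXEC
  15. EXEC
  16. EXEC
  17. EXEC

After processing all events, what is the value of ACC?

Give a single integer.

Event 1 (EXEC): [MAIN] PC=0: INC 5 -> ACC=5
Event 2 (EXEC): [MAIN] PC=1: INC 4 -> ACC=9
Event 3 (EXEC): [MAIN] PC=2: NOP
Event 4 (INT 0): INT 0 arrives: push (MAIN, PC=3), enter IRQ0 at PC=0 (depth now 1)
Event 5 (EXEC): [IRQ0] PC=0: DEC 2 -> ACC=7
Event 6 (INT 0): INT 0 arrives: push (IRQ0, PC=1), enter IRQ0 at PC=0 (depth now 2)
Event 7 (EXEC): [IRQ0] PC=0: DEC 2 -> ACC=5
Event 8 (EXEC): [IRQ0] PC=1: DEC 1 -> ACC=4
Event 9 (EXEC): [IRQ0] PC=2: IRET -> resume IRQ0 at PC=1 (depth now 1)
Event 10 (INT 0): INT 0 arrives: push (IRQ0, PC=1), enter IRQ0 at PC=0 (depth now 2)
Event 11 (EXEC): [IRQ0] PC=0: DEC 2 -> ACC=2
Event 12 (EXEC): [IRQ0] PC=1: DEC 1 -> ACC=1
Event 13 (EXEC): [IRQ0] PC=2: IRET -> resume IRQ0 at PC=1 (depth now 1)
Event 14 (EXEC): [IRQ0] PC=1: DEC 1 -> ACC=0
Event 15 (EXEC): [IRQ0] PC=2: IRET -> resume MAIN at PC=3 (depth now 0)
Event 16 (EXEC): [MAIN] PC=3: INC 4 -> ACC=4
Event 17 (EXEC): [MAIN] PC=4: HALT

Answer: 4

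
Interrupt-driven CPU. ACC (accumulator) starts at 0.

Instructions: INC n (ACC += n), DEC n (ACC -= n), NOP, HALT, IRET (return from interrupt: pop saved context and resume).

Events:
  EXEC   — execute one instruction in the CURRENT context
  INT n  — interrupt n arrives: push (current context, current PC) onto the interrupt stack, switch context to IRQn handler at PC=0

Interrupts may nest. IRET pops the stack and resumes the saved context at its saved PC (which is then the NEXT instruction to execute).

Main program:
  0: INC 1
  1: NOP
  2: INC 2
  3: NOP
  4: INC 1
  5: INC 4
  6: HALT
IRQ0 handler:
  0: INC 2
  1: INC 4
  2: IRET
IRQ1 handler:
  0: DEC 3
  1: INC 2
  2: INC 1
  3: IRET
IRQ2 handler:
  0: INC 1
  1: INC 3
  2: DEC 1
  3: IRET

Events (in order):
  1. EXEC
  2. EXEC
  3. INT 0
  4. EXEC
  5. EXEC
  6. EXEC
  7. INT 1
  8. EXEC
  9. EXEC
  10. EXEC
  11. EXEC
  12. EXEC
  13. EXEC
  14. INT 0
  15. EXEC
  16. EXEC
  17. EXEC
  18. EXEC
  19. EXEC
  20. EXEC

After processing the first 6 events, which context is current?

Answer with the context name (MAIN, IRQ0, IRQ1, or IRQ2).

Event 1 (EXEC): [MAIN] PC=0: INC 1 -> ACC=1
Event 2 (EXEC): [MAIN] PC=1: NOP
Event 3 (INT 0): INT 0 arrives: push (MAIN, PC=2), enter IRQ0 at PC=0 (depth now 1)
Event 4 (EXEC): [IRQ0] PC=0: INC 2 -> ACC=3
Event 5 (EXEC): [IRQ0] PC=1: INC 4 -> ACC=7
Event 6 (EXEC): [IRQ0] PC=2: IRET -> resume MAIN at PC=2 (depth now 0)

Answer: MAIN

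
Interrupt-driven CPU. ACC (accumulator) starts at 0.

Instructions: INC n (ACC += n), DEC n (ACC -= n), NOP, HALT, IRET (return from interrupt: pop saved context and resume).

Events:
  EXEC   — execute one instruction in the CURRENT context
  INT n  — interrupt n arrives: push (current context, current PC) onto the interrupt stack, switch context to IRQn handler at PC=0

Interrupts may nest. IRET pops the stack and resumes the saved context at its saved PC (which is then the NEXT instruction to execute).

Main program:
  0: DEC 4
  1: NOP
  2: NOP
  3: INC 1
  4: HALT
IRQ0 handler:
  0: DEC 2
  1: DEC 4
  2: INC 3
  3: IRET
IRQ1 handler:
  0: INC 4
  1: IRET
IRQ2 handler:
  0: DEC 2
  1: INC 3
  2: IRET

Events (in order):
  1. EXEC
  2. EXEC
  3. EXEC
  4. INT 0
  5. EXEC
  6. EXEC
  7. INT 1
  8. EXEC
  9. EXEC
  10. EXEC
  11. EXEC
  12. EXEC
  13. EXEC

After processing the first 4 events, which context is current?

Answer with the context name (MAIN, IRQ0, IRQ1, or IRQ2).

Answer: IRQ0

Derivation:
Event 1 (EXEC): [MAIN] PC=0: DEC 4 -> ACC=-4
Event 2 (EXEC): [MAIN] PC=1: NOP
Event 3 (EXEC): [MAIN] PC=2: NOP
Event 4 (INT 0): INT 0 arrives: push (MAIN, PC=3), enter IRQ0 at PC=0 (depth now 1)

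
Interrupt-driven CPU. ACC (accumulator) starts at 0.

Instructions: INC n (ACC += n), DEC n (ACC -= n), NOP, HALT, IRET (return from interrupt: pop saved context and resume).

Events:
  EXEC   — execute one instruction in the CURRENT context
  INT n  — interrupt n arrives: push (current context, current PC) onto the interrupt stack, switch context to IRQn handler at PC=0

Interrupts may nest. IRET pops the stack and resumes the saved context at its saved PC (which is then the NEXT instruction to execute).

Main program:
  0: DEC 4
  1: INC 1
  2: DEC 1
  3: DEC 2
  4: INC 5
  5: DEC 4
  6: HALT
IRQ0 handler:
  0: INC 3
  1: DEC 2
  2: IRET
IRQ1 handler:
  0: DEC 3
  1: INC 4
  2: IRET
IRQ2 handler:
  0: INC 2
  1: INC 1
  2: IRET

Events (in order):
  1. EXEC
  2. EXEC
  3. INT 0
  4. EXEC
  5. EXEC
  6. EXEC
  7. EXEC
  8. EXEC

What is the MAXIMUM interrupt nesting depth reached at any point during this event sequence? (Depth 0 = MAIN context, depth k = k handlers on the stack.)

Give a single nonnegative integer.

Event 1 (EXEC): [MAIN] PC=0: DEC 4 -> ACC=-4 [depth=0]
Event 2 (EXEC): [MAIN] PC=1: INC 1 -> ACC=-3 [depth=0]
Event 3 (INT 0): INT 0 arrives: push (MAIN, PC=2), enter IRQ0 at PC=0 (depth now 1) [depth=1]
Event 4 (EXEC): [IRQ0] PC=0: INC 3 -> ACC=0 [depth=1]
Event 5 (EXEC): [IRQ0] PC=1: DEC 2 -> ACC=-2 [depth=1]
Event 6 (EXEC): [IRQ0] PC=2: IRET -> resume MAIN at PC=2 (depth now 0) [depth=0]
Event 7 (EXEC): [MAIN] PC=2: DEC 1 -> ACC=-3 [depth=0]
Event 8 (EXEC): [MAIN] PC=3: DEC 2 -> ACC=-5 [depth=0]
Max depth observed: 1

Answer: 1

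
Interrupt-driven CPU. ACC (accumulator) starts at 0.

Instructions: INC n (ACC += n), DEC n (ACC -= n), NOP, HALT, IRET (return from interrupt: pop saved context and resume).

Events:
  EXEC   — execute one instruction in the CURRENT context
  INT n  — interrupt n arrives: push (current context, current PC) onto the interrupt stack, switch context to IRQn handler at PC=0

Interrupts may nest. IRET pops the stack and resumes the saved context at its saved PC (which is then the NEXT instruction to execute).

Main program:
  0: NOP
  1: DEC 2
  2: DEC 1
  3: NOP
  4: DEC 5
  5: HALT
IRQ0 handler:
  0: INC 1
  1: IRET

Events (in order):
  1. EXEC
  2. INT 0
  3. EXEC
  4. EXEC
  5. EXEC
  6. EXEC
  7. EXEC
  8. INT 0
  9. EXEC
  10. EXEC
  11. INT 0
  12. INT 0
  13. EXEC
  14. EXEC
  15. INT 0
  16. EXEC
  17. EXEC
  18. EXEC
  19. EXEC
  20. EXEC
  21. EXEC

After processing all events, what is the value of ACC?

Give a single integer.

Answer: -3

Derivation:
Event 1 (EXEC): [MAIN] PC=0: NOP
Event 2 (INT 0): INT 0 arrives: push (MAIN, PC=1), enter IRQ0 at PC=0 (depth now 1)
Event 3 (EXEC): [IRQ0] PC=0: INC 1 -> ACC=1
Event 4 (EXEC): [IRQ0] PC=1: IRET -> resume MAIN at PC=1 (depth now 0)
Event 5 (EXEC): [MAIN] PC=1: DEC 2 -> ACC=-1
Event 6 (EXEC): [MAIN] PC=2: DEC 1 -> ACC=-2
Event 7 (EXEC): [MAIN] PC=3: NOP
Event 8 (INT 0): INT 0 arrives: push (MAIN, PC=4), enter IRQ0 at PC=0 (depth now 1)
Event 9 (EXEC): [IRQ0] PC=0: INC 1 -> ACC=-1
Event 10 (EXEC): [IRQ0] PC=1: IRET -> resume MAIN at PC=4 (depth now 0)
Event 11 (INT 0): INT 0 arrives: push (MAIN, PC=4), enter IRQ0 at PC=0 (depth now 1)
Event 12 (INT 0): INT 0 arrives: push (IRQ0, PC=0), enter IRQ0 at PC=0 (depth now 2)
Event 13 (EXEC): [IRQ0] PC=0: INC 1 -> ACC=0
Event 14 (EXEC): [IRQ0] PC=1: IRET -> resume IRQ0 at PC=0 (depth now 1)
Event 15 (INT 0): INT 0 arrives: push (IRQ0, PC=0), enter IRQ0 at PC=0 (depth now 2)
Event 16 (EXEC): [IRQ0] PC=0: INC 1 -> ACC=1
Event 17 (EXEC): [IRQ0] PC=1: IRET -> resume IRQ0 at PC=0 (depth now 1)
Event 18 (EXEC): [IRQ0] PC=0: INC 1 -> ACC=2
Event 19 (EXEC): [IRQ0] PC=1: IRET -> resume MAIN at PC=4 (depth now 0)
Event 20 (EXEC): [MAIN] PC=4: DEC 5 -> ACC=-3
Event 21 (EXEC): [MAIN] PC=5: HALT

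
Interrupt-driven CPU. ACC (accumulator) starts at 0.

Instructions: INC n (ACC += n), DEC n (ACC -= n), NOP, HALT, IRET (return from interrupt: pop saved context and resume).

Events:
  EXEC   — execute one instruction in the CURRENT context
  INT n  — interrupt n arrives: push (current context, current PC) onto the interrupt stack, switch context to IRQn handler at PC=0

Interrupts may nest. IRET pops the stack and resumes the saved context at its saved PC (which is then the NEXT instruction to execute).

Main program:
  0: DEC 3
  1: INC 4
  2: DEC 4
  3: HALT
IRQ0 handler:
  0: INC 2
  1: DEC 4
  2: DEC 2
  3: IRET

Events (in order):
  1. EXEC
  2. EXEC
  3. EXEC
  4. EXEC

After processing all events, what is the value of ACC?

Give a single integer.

Event 1 (EXEC): [MAIN] PC=0: DEC 3 -> ACC=-3
Event 2 (EXEC): [MAIN] PC=1: INC 4 -> ACC=1
Event 3 (EXEC): [MAIN] PC=2: DEC 4 -> ACC=-3
Event 4 (EXEC): [MAIN] PC=3: HALT

Answer: -3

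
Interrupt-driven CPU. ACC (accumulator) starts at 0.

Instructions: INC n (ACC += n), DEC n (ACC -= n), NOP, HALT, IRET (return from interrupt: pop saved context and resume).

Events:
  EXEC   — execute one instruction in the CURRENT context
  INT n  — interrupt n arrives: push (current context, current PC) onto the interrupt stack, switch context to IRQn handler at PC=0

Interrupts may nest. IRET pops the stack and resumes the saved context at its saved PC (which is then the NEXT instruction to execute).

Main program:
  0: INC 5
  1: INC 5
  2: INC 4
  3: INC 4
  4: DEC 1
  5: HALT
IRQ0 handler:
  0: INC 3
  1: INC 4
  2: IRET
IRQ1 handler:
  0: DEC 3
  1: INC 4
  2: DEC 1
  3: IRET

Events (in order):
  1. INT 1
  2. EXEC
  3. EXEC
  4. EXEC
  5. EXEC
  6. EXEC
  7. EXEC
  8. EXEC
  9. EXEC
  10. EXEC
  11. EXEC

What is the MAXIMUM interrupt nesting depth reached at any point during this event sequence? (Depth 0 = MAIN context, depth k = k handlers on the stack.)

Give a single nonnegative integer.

Answer: 1

Derivation:
Event 1 (INT 1): INT 1 arrives: push (MAIN, PC=0), enter IRQ1 at PC=0 (depth now 1) [depth=1]
Event 2 (EXEC): [IRQ1] PC=0: DEC 3 -> ACC=-3 [depth=1]
Event 3 (EXEC): [IRQ1] PC=1: INC 4 -> ACC=1 [depth=1]
Event 4 (EXEC): [IRQ1] PC=2: DEC 1 -> ACC=0 [depth=1]
Event 5 (EXEC): [IRQ1] PC=3: IRET -> resume MAIN at PC=0 (depth now 0) [depth=0]
Event 6 (EXEC): [MAIN] PC=0: INC 5 -> ACC=5 [depth=0]
Event 7 (EXEC): [MAIN] PC=1: INC 5 -> ACC=10 [depth=0]
Event 8 (EXEC): [MAIN] PC=2: INC 4 -> ACC=14 [depth=0]
Event 9 (EXEC): [MAIN] PC=3: INC 4 -> ACC=18 [depth=0]
Event 10 (EXEC): [MAIN] PC=4: DEC 1 -> ACC=17 [depth=0]
Event 11 (EXEC): [MAIN] PC=5: HALT [depth=0]
Max depth observed: 1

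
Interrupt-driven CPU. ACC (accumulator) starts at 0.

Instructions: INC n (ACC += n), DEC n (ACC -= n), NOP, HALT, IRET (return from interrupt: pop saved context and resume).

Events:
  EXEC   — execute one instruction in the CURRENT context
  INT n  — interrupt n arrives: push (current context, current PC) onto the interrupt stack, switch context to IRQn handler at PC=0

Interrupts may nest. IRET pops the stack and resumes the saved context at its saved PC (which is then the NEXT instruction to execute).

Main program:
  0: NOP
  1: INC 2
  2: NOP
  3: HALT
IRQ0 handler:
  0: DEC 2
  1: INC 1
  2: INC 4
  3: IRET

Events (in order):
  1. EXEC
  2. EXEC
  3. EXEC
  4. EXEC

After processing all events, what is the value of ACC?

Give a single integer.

Answer: 2

Derivation:
Event 1 (EXEC): [MAIN] PC=0: NOP
Event 2 (EXEC): [MAIN] PC=1: INC 2 -> ACC=2
Event 3 (EXEC): [MAIN] PC=2: NOP
Event 4 (EXEC): [MAIN] PC=3: HALT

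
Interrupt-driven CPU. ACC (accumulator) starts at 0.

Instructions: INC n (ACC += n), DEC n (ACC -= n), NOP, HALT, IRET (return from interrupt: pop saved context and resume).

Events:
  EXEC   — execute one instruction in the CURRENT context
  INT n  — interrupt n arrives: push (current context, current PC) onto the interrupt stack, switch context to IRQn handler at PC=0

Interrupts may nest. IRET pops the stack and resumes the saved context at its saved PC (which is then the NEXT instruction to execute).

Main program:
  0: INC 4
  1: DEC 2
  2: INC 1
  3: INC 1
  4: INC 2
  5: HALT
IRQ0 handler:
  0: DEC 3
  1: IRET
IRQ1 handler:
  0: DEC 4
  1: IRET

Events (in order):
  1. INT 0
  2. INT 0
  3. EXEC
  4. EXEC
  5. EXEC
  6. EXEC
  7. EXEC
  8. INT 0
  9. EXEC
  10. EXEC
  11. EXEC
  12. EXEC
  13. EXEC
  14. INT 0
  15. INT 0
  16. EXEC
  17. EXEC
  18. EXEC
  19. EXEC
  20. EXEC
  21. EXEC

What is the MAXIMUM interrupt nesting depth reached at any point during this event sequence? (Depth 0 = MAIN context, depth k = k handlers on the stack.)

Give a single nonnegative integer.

Event 1 (INT 0): INT 0 arrives: push (MAIN, PC=0), enter IRQ0 at PC=0 (depth now 1) [depth=1]
Event 2 (INT 0): INT 0 arrives: push (IRQ0, PC=0), enter IRQ0 at PC=0 (depth now 2) [depth=2]
Event 3 (EXEC): [IRQ0] PC=0: DEC 3 -> ACC=-3 [depth=2]
Event 4 (EXEC): [IRQ0] PC=1: IRET -> resume IRQ0 at PC=0 (depth now 1) [depth=1]
Event 5 (EXEC): [IRQ0] PC=0: DEC 3 -> ACC=-6 [depth=1]
Event 6 (EXEC): [IRQ0] PC=1: IRET -> resume MAIN at PC=0 (depth now 0) [depth=0]
Event 7 (EXEC): [MAIN] PC=0: INC 4 -> ACC=-2 [depth=0]
Event 8 (INT 0): INT 0 arrives: push (MAIN, PC=1), enter IRQ0 at PC=0 (depth now 1) [depth=1]
Event 9 (EXEC): [IRQ0] PC=0: DEC 3 -> ACC=-5 [depth=1]
Event 10 (EXEC): [IRQ0] PC=1: IRET -> resume MAIN at PC=1 (depth now 0) [depth=0]
Event 11 (EXEC): [MAIN] PC=1: DEC 2 -> ACC=-7 [depth=0]
Event 12 (EXEC): [MAIN] PC=2: INC 1 -> ACC=-6 [depth=0]
Event 13 (EXEC): [MAIN] PC=3: INC 1 -> ACC=-5 [depth=0]
Event 14 (INT 0): INT 0 arrives: push (MAIN, PC=4), enter IRQ0 at PC=0 (depth now 1) [depth=1]
Event 15 (INT 0): INT 0 arrives: push (IRQ0, PC=0), enter IRQ0 at PC=0 (depth now 2) [depth=2]
Event 16 (EXEC): [IRQ0] PC=0: DEC 3 -> ACC=-8 [depth=2]
Event 17 (EXEC): [IRQ0] PC=1: IRET -> resume IRQ0 at PC=0 (depth now 1) [depth=1]
Event 18 (EXEC): [IRQ0] PC=0: DEC 3 -> ACC=-11 [depth=1]
Event 19 (EXEC): [IRQ0] PC=1: IRET -> resume MAIN at PC=4 (depth now 0) [depth=0]
Event 20 (EXEC): [MAIN] PC=4: INC 2 -> ACC=-9 [depth=0]
Event 21 (EXEC): [MAIN] PC=5: HALT [depth=0]
Max depth observed: 2

Answer: 2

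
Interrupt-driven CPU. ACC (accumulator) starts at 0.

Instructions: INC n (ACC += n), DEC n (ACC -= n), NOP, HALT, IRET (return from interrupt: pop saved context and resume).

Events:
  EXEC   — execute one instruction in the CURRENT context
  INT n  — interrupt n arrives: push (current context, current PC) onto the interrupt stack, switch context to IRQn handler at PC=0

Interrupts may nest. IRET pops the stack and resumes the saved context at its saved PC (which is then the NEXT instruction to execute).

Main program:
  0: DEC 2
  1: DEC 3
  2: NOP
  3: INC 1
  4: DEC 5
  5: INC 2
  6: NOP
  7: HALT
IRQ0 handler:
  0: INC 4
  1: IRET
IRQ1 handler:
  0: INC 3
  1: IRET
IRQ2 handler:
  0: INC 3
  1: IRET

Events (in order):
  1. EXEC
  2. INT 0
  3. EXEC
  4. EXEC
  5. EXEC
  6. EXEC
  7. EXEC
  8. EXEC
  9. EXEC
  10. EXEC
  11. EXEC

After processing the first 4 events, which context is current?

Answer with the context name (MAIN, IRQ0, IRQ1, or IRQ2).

Event 1 (EXEC): [MAIN] PC=0: DEC 2 -> ACC=-2
Event 2 (INT 0): INT 0 arrives: push (MAIN, PC=1), enter IRQ0 at PC=0 (depth now 1)
Event 3 (EXEC): [IRQ0] PC=0: INC 4 -> ACC=2
Event 4 (EXEC): [IRQ0] PC=1: IRET -> resume MAIN at PC=1 (depth now 0)

Answer: MAIN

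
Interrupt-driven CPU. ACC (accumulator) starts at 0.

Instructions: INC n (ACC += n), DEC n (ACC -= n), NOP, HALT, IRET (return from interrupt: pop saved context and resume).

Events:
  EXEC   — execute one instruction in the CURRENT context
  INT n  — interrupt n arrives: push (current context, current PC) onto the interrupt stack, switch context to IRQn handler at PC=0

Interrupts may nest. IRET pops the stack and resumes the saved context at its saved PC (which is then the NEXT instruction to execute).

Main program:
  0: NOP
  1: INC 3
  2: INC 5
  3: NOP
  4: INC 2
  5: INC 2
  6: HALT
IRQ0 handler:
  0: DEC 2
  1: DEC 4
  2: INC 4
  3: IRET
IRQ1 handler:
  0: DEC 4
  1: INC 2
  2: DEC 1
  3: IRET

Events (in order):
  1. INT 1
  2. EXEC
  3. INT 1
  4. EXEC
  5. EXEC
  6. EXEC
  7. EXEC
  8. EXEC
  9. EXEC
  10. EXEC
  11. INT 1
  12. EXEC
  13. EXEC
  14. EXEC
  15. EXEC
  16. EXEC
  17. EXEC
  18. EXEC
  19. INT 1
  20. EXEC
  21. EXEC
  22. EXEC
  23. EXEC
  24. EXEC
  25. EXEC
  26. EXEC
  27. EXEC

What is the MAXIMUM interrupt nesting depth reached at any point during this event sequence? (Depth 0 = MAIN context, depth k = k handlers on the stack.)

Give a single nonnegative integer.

Event 1 (INT 1): INT 1 arrives: push (MAIN, PC=0), enter IRQ1 at PC=0 (depth now 1) [depth=1]
Event 2 (EXEC): [IRQ1] PC=0: DEC 4 -> ACC=-4 [depth=1]
Event 3 (INT 1): INT 1 arrives: push (IRQ1, PC=1), enter IRQ1 at PC=0 (depth now 2) [depth=2]
Event 4 (EXEC): [IRQ1] PC=0: DEC 4 -> ACC=-8 [depth=2]
Event 5 (EXEC): [IRQ1] PC=1: INC 2 -> ACC=-6 [depth=2]
Event 6 (EXEC): [IRQ1] PC=2: DEC 1 -> ACC=-7 [depth=2]
Event 7 (EXEC): [IRQ1] PC=3: IRET -> resume IRQ1 at PC=1 (depth now 1) [depth=1]
Event 8 (EXEC): [IRQ1] PC=1: INC 2 -> ACC=-5 [depth=1]
Event 9 (EXEC): [IRQ1] PC=2: DEC 1 -> ACC=-6 [depth=1]
Event 10 (EXEC): [IRQ1] PC=3: IRET -> resume MAIN at PC=0 (depth now 0) [depth=0]
Event 11 (INT 1): INT 1 arrives: push (MAIN, PC=0), enter IRQ1 at PC=0 (depth now 1) [depth=1]
Event 12 (EXEC): [IRQ1] PC=0: DEC 4 -> ACC=-10 [depth=1]
Event 13 (EXEC): [IRQ1] PC=1: INC 2 -> ACC=-8 [depth=1]
Event 14 (EXEC): [IRQ1] PC=2: DEC 1 -> ACC=-9 [depth=1]
Event 15 (EXEC): [IRQ1] PC=3: IRET -> resume MAIN at PC=0 (depth now 0) [depth=0]
Event 16 (EXEC): [MAIN] PC=0: NOP [depth=0]
Event 17 (EXEC): [MAIN] PC=1: INC 3 -> ACC=-6 [depth=0]
Event 18 (EXEC): [MAIN] PC=2: INC 5 -> ACC=-1 [depth=0]
Event 19 (INT 1): INT 1 arrives: push (MAIN, PC=3), enter IRQ1 at PC=0 (depth now 1) [depth=1]
Event 20 (EXEC): [IRQ1] PC=0: DEC 4 -> ACC=-5 [depth=1]
Event 21 (EXEC): [IRQ1] PC=1: INC 2 -> ACC=-3 [depth=1]
Event 22 (EXEC): [IRQ1] PC=2: DEC 1 -> ACC=-4 [depth=1]
Event 23 (EXEC): [IRQ1] PC=3: IRET -> resume MAIN at PC=3 (depth now 0) [depth=0]
Event 24 (EXEC): [MAIN] PC=3: NOP [depth=0]
Event 25 (EXEC): [MAIN] PC=4: INC 2 -> ACC=-2 [depth=0]
Event 26 (EXEC): [MAIN] PC=5: INC 2 -> ACC=0 [depth=0]
Event 27 (EXEC): [MAIN] PC=6: HALT [depth=0]
Max depth observed: 2

Answer: 2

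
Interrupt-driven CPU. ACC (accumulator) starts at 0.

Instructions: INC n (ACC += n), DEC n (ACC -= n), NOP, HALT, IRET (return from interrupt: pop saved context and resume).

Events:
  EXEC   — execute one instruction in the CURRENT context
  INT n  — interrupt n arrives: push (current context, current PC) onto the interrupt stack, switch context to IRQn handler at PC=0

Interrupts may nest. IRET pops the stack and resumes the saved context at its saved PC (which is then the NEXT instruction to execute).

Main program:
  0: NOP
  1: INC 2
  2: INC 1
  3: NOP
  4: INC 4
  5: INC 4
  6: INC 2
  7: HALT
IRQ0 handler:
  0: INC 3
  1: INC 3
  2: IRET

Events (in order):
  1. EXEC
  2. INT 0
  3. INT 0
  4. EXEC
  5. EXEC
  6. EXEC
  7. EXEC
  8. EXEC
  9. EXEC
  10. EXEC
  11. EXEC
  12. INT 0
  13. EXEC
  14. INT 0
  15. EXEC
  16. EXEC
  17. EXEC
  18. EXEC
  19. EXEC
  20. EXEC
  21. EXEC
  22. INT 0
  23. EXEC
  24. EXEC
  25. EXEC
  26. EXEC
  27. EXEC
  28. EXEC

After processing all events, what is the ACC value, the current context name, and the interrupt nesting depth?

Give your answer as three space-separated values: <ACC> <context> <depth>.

Event 1 (EXEC): [MAIN] PC=0: NOP
Event 2 (INT 0): INT 0 arrives: push (MAIN, PC=1), enter IRQ0 at PC=0 (depth now 1)
Event 3 (INT 0): INT 0 arrives: push (IRQ0, PC=0), enter IRQ0 at PC=0 (depth now 2)
Event 4 (EXEC): [IRQ0] PC=0: INC 3 -> ACC=3
Event 5 (EXEC): [IRQ0] PC=1: INC 3 -> ACC=6
Event 6 (EXEC): [IRQ0] PC=2: IRET -> resume IRQ0 at PC=0 (depth now 1)
Event 7 (EXEC): [IRQ0] PC=0: INC 3 -> ACC=9
Event 8 (EXEC): [IRQ0] PC=1: INC 3 -> ACC=12
Event 9 (EXEC): [IRQ0] PC=2: IRET -> resume MAIN at PC=1 (depth now 0)
Event 10 (EXEC): [MAIN] PC=1: INC 2 -> ACC=14
Event 11 (EXEC): [MAIN] PC=2: INC 1 -> ACC=15
Event 12 (INT 0): INT 0 arrives: push (MAIN, PC=3), enter IRQ0 at PC=0 (depth now 1)
Event 13 (EXEC): [IRQ0] PC=0: INC 3 -> ACC=18
Event 14 (INT 0): INT 0 arrives: push (IRQ0, PC=1), enter IRQ0 at PC=0 (depth now 2)
Event 15 (EXEC): [IRQ0] PC=0: INC 3 -> ACC=21
Event 16 (EXEC): [IRQ0] PC=1: INC 3 -> ACC=24
Event 17 (EXEC): [IRQ0] PC=2: IRET -> resume IRQ0 at PC=1 (depth now 1)
Event 18 (EXEC): [IRQ0] PC=1: INC 3 -> ACC=27
Event 19 (EXEC): [IRQ0] PC=2: IRET -> resume MAIN at PC=3 (depth now 0)
Event 20 (EXEC): [MAIN] PC=3: NOP
Event 21 (EXEC): [MAIN] PC=4: INC 4 -> ACC=31
Event 22 (INT 0): INT 0 arrives: push (MAIN, PC=5), enter IRQ0 at PC=0 (depth now 1)
Event 23 (EXEC): [IRQ0] PC=0: INC 3 -> ACC=34
Event 24 (EXEC): [IRQ0] PC=1: INC 3 -> ACC=37
Event 25 (EXEC): [IRQ0] PC=2: IRET -> resume MAIN at PC=5 (depth now 0)
Event 26 (EXEC): [MAIN] PC=5: INC 4 -> ACC=41
Event 27 (EXEC): [MAIN] PC=6: INC 2 -> ACC=43
Event 28 (EXEC): [MAIN] PC=7: HALT

Answer: 43 MAIN 0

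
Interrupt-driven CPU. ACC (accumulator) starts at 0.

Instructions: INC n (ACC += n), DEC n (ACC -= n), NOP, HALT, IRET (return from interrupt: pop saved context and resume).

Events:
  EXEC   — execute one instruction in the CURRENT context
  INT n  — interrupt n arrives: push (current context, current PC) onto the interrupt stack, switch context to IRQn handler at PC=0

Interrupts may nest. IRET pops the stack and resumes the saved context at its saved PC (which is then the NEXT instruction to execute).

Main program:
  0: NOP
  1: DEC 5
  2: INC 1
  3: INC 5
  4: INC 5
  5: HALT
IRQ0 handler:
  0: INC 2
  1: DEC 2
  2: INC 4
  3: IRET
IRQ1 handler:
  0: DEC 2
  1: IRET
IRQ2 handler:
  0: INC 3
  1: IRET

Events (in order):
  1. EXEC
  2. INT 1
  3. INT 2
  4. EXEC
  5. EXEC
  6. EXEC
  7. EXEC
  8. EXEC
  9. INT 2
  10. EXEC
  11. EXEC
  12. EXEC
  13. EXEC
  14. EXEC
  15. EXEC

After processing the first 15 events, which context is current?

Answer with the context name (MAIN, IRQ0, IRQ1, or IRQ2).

Answer: MAIN

Derivation:
Event 1 (EXEC): [MAIN] PC=0: NOP
Event 2 (INT 1): INT 1 arrives: push (MAIN, PC=1), enter IRQ1 at PC=0 (depth now 1)
Event 3 (INT 2): INT 2 arrives: push (IRQ1, PC=0), enter IRQ2 at PC=0 (depth now 2)
Event 4 (EXEC): [IRQ2] PC=0: INC 3 -> ACC=3
Event 5 (EXEC): [IRQ2] PC=1: IRET -> resume IRQ1 at PC=0 (depth now 1)
Event 6 (EXEC): [IRQ1] PC=0: DEC 2 -> ACC=1
Event 7 (EXEC): [IRQ1] PC=1: IRET -> resume MAIN at PC=1 (depth now 0)
Event 8 (EXEC): [MAIN] PC=1: DEC 5 -> ACC=-4
Event 9 (INT 2): INT 2 arrives: push (MAIN, PC=2), enter IRQ2 at PC=0 (depth now 1)
Event 10 (EXEC): [IRQ2] PC=0: INC 3 -> ACC=-1
Event 11 (EXEC): [IRQ2] PC=1: IRET -> resume MAIN at PC=2 (depth now 0)
Event 12 (EXEC): [MAIN] PC=2: INC 1 -> ACC=0
Event 13 (EXEC): [MAIN] PC=3: INC 5 -> ACC=5
Event 14 (EXEC): [MAIN] PC=4: INC 5 -> ACC=10
Event 15 (EXEC): [MAIN] PC=5: HALT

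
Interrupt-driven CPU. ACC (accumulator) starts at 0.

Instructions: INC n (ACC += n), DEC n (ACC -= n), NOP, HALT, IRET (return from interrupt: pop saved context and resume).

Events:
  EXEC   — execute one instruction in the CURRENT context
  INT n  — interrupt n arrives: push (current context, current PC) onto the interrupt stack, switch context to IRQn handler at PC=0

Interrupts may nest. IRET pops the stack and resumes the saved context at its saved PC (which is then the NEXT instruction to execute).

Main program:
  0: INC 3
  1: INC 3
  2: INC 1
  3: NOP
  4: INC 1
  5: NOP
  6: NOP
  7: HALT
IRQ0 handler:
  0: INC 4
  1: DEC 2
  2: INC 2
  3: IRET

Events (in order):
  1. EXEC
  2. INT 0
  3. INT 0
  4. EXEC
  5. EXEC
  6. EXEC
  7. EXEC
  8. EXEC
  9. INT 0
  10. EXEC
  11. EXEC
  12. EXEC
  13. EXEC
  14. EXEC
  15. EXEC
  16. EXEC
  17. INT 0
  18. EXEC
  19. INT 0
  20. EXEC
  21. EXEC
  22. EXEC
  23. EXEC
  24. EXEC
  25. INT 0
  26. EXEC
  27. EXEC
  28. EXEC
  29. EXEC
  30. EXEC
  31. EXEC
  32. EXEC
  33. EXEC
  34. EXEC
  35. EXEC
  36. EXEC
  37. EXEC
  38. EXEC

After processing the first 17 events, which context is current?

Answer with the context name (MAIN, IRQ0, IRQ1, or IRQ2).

Answer: IRQ0

Derivation:
Event 1 (EXEC): [MAIN] PC=0: INC 3 -> ACC=3
Event 2 (INT 0): INT 0 arrives: push (MAIN, PC=1), enter IRQ0 at PC=0 (depth now 1)
Event 3 (INT 0): INT 0 arrives: push (IRQ0, PC=0), enter IRQ0 at PC=0 (depth now 2)
Event 4 (EXEC): [IRQ0] PC=0: INC 4 -> ACC=7
Event 5 (EXEC): [IRQ0] PC=1: DEC 2 -> ACC=5
Event 6 (EXEC): [IRQ0] PC=2: INC 2 -> ACC=7
Event 7 (EXEC): [IRQ0] PC=3: IRET -> resume IRQ0 at PC=0 (depth now 1)
Event 8 (EXEC): [IRQ0] PC=0: INC 4 -> ACC=11
Event 9 (INT 0): INT 0 arrives: push (IRQ0, PC=1), enter IRQ0 at PC=0 (depth now 2)
Event 10 (EXEC): [IRQ0] PC=0: INC 4 -> ACC=15
Event 11 (EXEC): [IRQ0] PC=1: DEC 2 -> ACC=13
Event 12 (EXEC): [IRQ0] PC=2: INC 2 -> ACC=15
Event 13 (EXEC): [IRQ0] PC=3: IRET -> resume IRQ0 at PC=1 (depth now 1)
Event 14 (EXEC): [IRQ0] PC=1: DEC 2 -> ACC=13
Event 15 (EXEC): [IRQ0] PC=2: INC 2 -> ACC=15
Event 16 (EXEC): [IRQ0] PC=3: IRET -> resume MAIN at PC=1 (depth now 0)
Event 17 (INT 0): INT 0 arrives: push (MAIN, PC=1), enter IRQ0 at PC=0 (depth now 1)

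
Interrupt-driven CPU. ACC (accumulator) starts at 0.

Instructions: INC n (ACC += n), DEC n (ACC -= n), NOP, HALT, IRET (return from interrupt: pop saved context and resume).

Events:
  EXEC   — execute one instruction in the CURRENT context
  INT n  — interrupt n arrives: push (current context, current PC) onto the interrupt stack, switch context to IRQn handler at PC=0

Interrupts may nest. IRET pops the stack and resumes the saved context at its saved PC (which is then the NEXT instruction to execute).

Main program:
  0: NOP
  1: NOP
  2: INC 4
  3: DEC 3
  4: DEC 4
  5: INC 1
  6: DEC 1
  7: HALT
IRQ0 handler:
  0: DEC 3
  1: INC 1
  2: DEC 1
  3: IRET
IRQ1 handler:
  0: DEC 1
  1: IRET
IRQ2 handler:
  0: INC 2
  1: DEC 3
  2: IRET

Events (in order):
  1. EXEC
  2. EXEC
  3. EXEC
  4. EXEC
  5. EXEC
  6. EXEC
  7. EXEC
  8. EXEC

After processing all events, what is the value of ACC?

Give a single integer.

Event 1 (EXEC): [MAIN] PC=0: NOP
Event 2 (EXEC): [MAIN] PC=1: NOP
Event 3 (EXEC): [MAIN] PC=2: INC 4 -> ACC=4
Event 4 (EXEC): [MAIN] PC=3: DEC 3 -> ACC=1
Event 5 (EXEC): [MAIN] PC=4: DEC 4 -> ACC=-3
Event 6 (EXEC): [MAIN] PC=5: INC 1 -> ACC=-2
Event 7 (EXEC): [MAIN] PC=6: DEC 1 -> ACC=-3
Event 8 (EXEC): [MAIN] PC=7: HALT

Answer: -3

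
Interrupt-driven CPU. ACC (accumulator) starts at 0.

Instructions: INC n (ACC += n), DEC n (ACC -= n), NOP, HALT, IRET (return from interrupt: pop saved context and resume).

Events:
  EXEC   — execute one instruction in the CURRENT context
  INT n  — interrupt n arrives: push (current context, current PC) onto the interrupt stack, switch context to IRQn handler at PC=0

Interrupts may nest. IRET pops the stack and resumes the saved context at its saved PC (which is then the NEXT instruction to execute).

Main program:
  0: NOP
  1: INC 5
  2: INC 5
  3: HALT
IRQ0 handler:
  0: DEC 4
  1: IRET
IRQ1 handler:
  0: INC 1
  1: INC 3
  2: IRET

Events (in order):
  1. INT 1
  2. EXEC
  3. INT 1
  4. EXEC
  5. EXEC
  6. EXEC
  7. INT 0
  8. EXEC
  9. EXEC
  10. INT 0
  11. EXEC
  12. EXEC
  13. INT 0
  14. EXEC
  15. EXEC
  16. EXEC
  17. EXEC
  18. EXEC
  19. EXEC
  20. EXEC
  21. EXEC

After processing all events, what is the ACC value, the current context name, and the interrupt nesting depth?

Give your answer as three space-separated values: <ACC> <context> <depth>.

Event 1 (INT 1): INT 1 arrives: push (MAIN, PC=0), enter IRQ1 at PC=0 (depth now 1)
Event 2 (EXEC): [IRQ1] PC=0: INC 1 -> ACC=1
Event 3 (INT 1): INT 1 arrives: push (IRQ1, PC=1), enter IRQ1 at PC=0 (depth now 2)
Event 4 (EXEC): [IRQ1] PC=0: INC 1 -> ACC=2
Event 5 (EXEC): [IRQ1] PC=1: INC 3 -> ACC=5
Event 6 (EXEC): [IRQ1] PC=2: IRET -> resume IRQ1 at PC=1 (depth now 1)
Event 7 (INT 0): INT 0 arrives: push (IRQ1, PC=1), enter IRQ0 at PC=0 (depth now 2)
Event 8 (EXEC): [IRQ0] PC=0: DEC 4 -> ACC=1
Event 9 (EXEC): [IRQ0] PC=1: IRET -> resume IRQ1 at PC=1 (depth now 1)
Event 10 (INT 0): INT 0 arrives: push (IRQ1, PC=1), enter IRQ0 at PC=0 (depth now 2)
Event 11 (EXEC): [IRQ0] PC=0: DEC 4 -> ACC=-3
Event 12 (EXEC): [IRQ0] PC=1: IRET -> resume IRQ1 at PC=1 (depth now 1)
Event 13 (INT 0): INT 0 arrives: push (IRQ1, PC=1), enter IRQ0 at PC=0 (depth now 2)
Event 14 (EXEC): [IRQ0] PC=0: DEC 4 -> ACC=-7
Event 15 (EXEC): [IRQ0] PC=1: IRET -> resume IRQ1 at PC=1 (depth now 1)
Event 16 (EXEC): [IRQ1] PC=1: INC 3 -> ACC=-4
Event 17 (EXEC): [IRQ1] PC=2: IRET -> resume MAIN at PC=0 (depth now 0)
Event 18 (EXEC): [MAIN] PC=0: NOP
Event 19 (EXEC): [MAIN] PC=1: INC 5 -> ACC=1
Event 20 (EXEC): [MAIN] PC=2: INC 5 -> ACC=6
Event 21 (EXEC): [MAIN] PC=3: HALT

Answer: 6 MAIN 0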